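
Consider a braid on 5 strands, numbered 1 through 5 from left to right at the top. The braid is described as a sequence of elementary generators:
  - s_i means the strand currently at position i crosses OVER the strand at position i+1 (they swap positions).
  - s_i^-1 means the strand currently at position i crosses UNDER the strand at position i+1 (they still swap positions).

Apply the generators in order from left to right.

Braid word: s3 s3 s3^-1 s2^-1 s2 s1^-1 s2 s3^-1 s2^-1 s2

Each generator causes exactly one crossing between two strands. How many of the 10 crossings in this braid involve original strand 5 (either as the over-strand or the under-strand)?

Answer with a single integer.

Answer: 0

Derivation:
Gen 1: crossing 3x4. Involves strand 5? no. Count so far: 0
Gen 2: crossing 4x3. Involves strand 5? no. Count so far: 0
Gen 3: crossing 3x4. Involves strand 5? no. Count so far: 0
Gen 4: crossing 2x4. Involves strand 5? no. Count so far: 0
Gen 5: crossing 4x2. Involves strand 5? no. Count so far: 0
Gen 6: crossing 1x2. Involves strand 5? no. Count so far: 0
Gen 7: crossing 1x4. Involves strand 5? no. Count so far: 0
Gen 8: crossing 1x3. Involves strand 5? no. Count so far: 0
Gen 9: crossing 4x3. Involves strand 5? no. Count so far: 0
Gen 10: crossing 3x4. Involves strand 5? no. Count so far: 0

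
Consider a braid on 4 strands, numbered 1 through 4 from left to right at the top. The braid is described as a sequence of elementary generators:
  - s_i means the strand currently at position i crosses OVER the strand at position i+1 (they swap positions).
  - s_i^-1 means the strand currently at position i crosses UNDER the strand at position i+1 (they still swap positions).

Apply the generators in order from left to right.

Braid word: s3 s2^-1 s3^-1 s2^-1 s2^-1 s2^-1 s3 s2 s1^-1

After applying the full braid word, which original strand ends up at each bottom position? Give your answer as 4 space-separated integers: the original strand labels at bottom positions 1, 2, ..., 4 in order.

Answer: 2 1 3 4

Derivation:
Gen 1 (s3): strand 3 crosses over strand 4. Perm now: [1 2 4 3]
Gen 2 (s2^-1): strand 2 crosses under strand 4. Perm now: [1 4 2 3]
Gen 3 (s3^-1): strand 2 crosses under strand 3. Perm now: [1 4 3 2]
Gen 4 (s2^-1): strand 4 crosses under strand 3. Perm now: [1 3 4 2]
Gen 5 (s2^-1): strand 3 crosses under strand 4. Perm now: [1 4 3 2]
Gen 6 (s2^-1): strand 4 crosses under strand 3. Perm now: [1 3 4 2]
Gen 7 (s3): strand 4 crosses over strand 2. Perm now: [1 3 2 4]
Gen 8 (s2): strand 3 crosses over strand 2. Perm now: [1 2 3 4]
Gen 9 (s1^-1): strand 1 crosses under strand 2. Perm now: [2 1 3 4]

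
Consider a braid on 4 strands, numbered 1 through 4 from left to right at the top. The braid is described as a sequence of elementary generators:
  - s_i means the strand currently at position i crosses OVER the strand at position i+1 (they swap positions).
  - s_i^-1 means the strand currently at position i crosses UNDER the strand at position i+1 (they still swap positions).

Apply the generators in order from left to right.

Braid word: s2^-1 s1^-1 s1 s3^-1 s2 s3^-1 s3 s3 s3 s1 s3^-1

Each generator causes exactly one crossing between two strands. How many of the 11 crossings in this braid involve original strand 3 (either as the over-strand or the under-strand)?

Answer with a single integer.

Answer: 9

Derivation:
Gen 1: crossing 2x3. Involves strand 3? yes. Count so far: 1
Gen 2: crossing 1x3. Involves strand 3? yes. Count so far: 2
Gen 3: crossing 3x1. Involves strand 3? yes. Count so far: 3
Gen 4: crossing 2x4. Involves strand 3? no. Count so far: 3
Gen 5: crossing 3x4. Involves strand 3? yes. Count so far: 4
Gen 6: crossing 3x2. Involves strand 3? yes. Count so far: 5
Gen 7: crossing 2x3. Involves strand 3? yes. Count so far: 6
Gen 8: crossing 3x2. Involves strand 3? yes. Count so far: 7
Gen 9: crossing 2x3. Involves strand 3? yes. Count so far: 8
Gen 10: crossing 1x4. Involves strand 3? no. Count so far: 8
Gen 11: crossing 3x2. Involves strand 3? yes. Count so far: 9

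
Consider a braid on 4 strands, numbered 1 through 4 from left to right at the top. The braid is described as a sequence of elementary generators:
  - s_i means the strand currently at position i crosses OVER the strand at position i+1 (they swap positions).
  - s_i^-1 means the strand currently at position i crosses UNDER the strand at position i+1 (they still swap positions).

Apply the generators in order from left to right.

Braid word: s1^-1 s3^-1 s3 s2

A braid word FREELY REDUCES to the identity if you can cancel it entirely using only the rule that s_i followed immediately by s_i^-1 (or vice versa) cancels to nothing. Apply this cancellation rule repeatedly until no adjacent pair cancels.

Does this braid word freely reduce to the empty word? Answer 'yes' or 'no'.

Gen 1 (s1^-1): push. Stack: [s1^-1]
Gen 2 (s3^-1): push. Stack: [s1^-1 s3^-1]
Gen 3 (s3): cancels prior s3^-1. Stack: [s1^-1]
Gen 4 (s2): push. Stack: [s1^-1 s2]
Reduced word: s1^-1 s2

Answer: no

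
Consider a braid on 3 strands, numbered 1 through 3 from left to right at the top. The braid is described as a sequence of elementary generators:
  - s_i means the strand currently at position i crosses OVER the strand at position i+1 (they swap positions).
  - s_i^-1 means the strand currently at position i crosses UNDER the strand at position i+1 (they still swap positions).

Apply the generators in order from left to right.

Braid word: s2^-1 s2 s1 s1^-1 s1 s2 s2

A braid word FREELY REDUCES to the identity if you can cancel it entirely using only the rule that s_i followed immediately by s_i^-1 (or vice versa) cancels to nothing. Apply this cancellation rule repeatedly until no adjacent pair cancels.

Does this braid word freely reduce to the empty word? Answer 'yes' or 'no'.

Gen 1 (s2^-1): push. Stack: [s2^-1]
Gen 2 (s2): cancels prior s2^-1. Stack: []
Gen 3 (s1): push. Stack: [s1]
Gen 4 (s1^-1): cancels prior s1. Stack: []
Gen 5 (s1): push. Stack: [s1]
Gen 6 (s2): push. Stack: [s1 s2]
Gen 7 (s2): push. Stack: [s1 s2 s2]
Reduced word: s1 s2 s2

Answer: no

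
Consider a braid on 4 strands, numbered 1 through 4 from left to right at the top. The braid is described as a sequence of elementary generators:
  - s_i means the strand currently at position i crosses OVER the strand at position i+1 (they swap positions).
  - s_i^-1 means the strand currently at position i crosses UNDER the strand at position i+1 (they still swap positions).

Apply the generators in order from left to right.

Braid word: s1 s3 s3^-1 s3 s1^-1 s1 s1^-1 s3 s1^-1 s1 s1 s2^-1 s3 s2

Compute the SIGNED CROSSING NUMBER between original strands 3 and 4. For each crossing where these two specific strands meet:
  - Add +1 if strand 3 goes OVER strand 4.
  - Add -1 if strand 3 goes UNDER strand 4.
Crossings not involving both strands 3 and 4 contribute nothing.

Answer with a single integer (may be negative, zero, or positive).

Answer: 3

Derivation:
Gen 1: crossing 1x2. Both 3&4? no. Sum: 0
Gen 2: 3 over 4. Both 3&4? yes. Contrib: +1. Sum: 1
Gen 3: 4 under 3. Both 3&4? yes. Contrib: +1. Sum: 2
Gen 4: 3 over 4. Both 3&4? yes. Contrib: +1. Sum: 3
Gen 5: crossing 2x1. Both 3&4? no. Sum: 3
Gen 6: crossing 1x2. Both 3&4? no. Sum: 3
Gen 7: crossing 2x1. Both 3&4? no. Sum: 3
Gen 8: 4 over 3. Both 3&4? yes. Contrib: -1. Sum: 2
Gen 9: crossing 1x2. Both 3&4? no. Sum: 2
Gen 10: crossing 2x1. Both 3&4? no. Sum: 2
Gen 11: crossing 1x2. Both 3&4? no. Sum: 2
Gen 12: crossing 1x3. Both 3&4? no. Sum: 2
Gen 13: crossing 1x4. Both 3&4? no. Sum: 2
Gen 14: 3 over 4. Both 3&4? yes. Contrib: +1. Sum: 3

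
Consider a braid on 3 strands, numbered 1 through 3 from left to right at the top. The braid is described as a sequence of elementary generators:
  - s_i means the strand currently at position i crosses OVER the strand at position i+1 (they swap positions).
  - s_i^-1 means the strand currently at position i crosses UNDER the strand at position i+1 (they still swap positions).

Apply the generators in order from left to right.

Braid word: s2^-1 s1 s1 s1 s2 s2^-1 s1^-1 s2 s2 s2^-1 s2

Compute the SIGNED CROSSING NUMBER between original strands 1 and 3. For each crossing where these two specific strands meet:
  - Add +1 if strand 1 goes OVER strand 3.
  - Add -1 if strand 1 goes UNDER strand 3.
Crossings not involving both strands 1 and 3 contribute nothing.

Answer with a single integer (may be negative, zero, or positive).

Answer: 2

Derivation:
Gen 1: crossing 2x3. Both 1&3? no. Sum: 0
Gen 2: 1 over 3. Both 1&3? yes. Contrib: +1. Sum: 1
Gen 3: 3 over 1. Both 1&3? yes. Contrib: -1. Sum: 0
Gen 4: 1 over 3. Both 1&3? yes. Contrib: +1. Sum: 1
Gen 5: crossing 1x2. Both 1&3? no. Sum: 1
Gen 6: crossing 2x1. Both 1&3? no. Sum: 1
Gen 7: 3 under 1. Both 1&3? yes. Contrib: +1. Sum: 2
Gen 8: crossing 3x2. Both 1&3? no. Sum: 2
Gen 9: crossing 2x3. Both 1&3? no. Sum: 2
Gen 10: crossing 3x2. Both 1&3? no. Sum: 2
Gen 11: crossing 2x3. Both 1&3? no. Sum: 2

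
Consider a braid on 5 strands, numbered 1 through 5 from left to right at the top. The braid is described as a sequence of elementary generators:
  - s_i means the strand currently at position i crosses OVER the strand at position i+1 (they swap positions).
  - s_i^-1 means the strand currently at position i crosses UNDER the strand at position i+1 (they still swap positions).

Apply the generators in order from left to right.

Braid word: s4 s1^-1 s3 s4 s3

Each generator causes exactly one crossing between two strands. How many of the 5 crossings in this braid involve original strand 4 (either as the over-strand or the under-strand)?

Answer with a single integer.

Answer: 3

Derivation:
Gen 1: crossing 4x5. Involves strand 4? yes. Count so far: 1
Gen 2: crossing 1x2. Involves strand 4? no. Count so far: 1
Gen 3: crossing 3x5. Involves strand 4? no. Count so far: 1
Gen 4: crossing 3x4. Involves strand 4? yes. Count so far: 2
Gen 5: crossing 5x4. Involves strand 4? yes. Count so far: 3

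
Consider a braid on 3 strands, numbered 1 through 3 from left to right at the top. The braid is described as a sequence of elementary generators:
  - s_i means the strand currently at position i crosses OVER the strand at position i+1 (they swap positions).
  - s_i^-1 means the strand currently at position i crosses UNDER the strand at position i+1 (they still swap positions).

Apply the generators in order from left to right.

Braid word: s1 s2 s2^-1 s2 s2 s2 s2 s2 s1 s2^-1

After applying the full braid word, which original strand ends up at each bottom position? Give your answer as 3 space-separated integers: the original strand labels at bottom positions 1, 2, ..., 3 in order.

Gen 1 (s1): strand 1 crosses over strand 2. Perm now: [2 1 3]
Gen 2 (s2): strand 1 crosses over strand 3. Perm now: [2 3 1]
Gen 3 (s2^-1): strand 3 crosses under strand 1. Perm now: [2 1 3]
Gen 4 (s2): strand 1 crosses over strand 3. Perm now: [2 3 1]
Gen 5 (s2): strand 3 crosses over strand 1. Perm now: [2 1 3]
Gen 6 (s2): strand 1 crosses over strand 3. Perm now: [2 3 1]
Gen 7 (s2): strand 3 crosses over strand 1. Perm now: [2 1 3]
Gen 8 (s2): strand 1 crosses over strand 3. Perm now: [2 3 1]
Gen 9 (s1): strand 2 crosses over strand 3. Perm now: [3 2 1]
Gen 10 (s2^-1): strand 2 crosses under strand 1. Perm now: [3 1 2]

Answer: 3 1 2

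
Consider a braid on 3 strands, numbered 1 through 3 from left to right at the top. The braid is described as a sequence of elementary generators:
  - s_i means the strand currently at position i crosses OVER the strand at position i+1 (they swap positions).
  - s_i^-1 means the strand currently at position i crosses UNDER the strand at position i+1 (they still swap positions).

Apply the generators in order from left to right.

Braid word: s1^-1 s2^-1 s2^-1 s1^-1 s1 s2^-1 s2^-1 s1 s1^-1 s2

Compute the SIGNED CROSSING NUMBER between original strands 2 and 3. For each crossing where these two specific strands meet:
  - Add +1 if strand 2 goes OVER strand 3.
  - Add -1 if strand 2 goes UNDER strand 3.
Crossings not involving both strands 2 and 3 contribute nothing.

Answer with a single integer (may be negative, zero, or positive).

Answer: 0

Derivation:
Gen 1: crossing 1x2. Both 2&3? no. Sum: 0
Gen 2: crossing 1x3. Both 2&3? no. Sum: 0
Gen 3: crossing 3x1. Both 2&3? no. Sum: 0
Gen 4: crossing 2x1. Both 2&3? no. Sum: 0
Gen 5: crossing 1x2. Both 2&3? no. Sum: 0
Gen 6: crossing 1x3. Both 2&3? no. Sum: 0
Gen 7: crossing 3x1. Both 2&3? no. Sum: 0
Gen 8: crossing 2x1. Both 2&3? no. Sum: 0
Gen 9: crossing 1x2. Both 2&3? no. Sum: 0
Gen 10: crossing 1x3. Both 2&3? no. Sum: 0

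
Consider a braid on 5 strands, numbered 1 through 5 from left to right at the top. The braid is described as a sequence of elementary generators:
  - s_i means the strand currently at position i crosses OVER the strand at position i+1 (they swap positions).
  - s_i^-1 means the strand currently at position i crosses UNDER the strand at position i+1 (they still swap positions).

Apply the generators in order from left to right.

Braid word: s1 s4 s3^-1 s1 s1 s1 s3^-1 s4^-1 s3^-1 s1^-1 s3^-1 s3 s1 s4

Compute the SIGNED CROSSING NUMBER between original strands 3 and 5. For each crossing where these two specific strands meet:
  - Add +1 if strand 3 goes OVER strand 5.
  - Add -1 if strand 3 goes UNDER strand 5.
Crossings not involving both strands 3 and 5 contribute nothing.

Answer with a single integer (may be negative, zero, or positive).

Gen 1: crossing 1x2. Both 3&5? no. Sum: 0
Gen 2: crossing 4x5. Both 3&5? no. Sum: 0
Gen 3: 3 under 5. Both 3&5? yes. Contrib: -1. Sum: -1
Gen 4: crossing 2x1. Both 3&5? no. Sum: -1
Gen 5: crossing 1x2. Both 3&5? no. Sum: -1
Gen 6: crossing 2x1. Both 3&5? no. Sum: -1
Gen 7: 5 under 3. Both 3&5? yes. Contrib: +1. Sum: 0
Gen 8: crossing 5x4. Both 3&5? no. Sum: 0
Gen 9: crossing 3x4. Both 3&5? no. Sum: 0
Gen 10: crossing 1x2. Both 3&5? no. Sum: 0
Gen 11: crossing 4x3. Both 3&5? no. Sum: 0
Gen 12: crossing 3x4. Both 3&5? no. Sum: 0
Gen 13: crossing 2x1. Both 3&5? no. Sum: 0
Gen 14: 3 over 5. Both 3&5? yes. Contrib: +1. Sum: 1

Answer: 1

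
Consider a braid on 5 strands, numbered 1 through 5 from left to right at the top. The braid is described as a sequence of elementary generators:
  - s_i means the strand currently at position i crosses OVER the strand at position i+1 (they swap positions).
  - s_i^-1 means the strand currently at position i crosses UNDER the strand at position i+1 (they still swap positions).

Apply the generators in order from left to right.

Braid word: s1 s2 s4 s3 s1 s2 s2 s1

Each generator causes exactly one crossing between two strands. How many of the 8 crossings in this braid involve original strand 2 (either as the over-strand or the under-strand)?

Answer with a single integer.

Gen 1: crossing 1x2. Involves strand 2? yes. Count so far: 1
Gen 2: crossing 1x3. Involves strand 2? no. Count so far: 1
Gen 3: crossing 4x5. Involves strand 2? no. Count so far: 1
Gen 4: crossing 1x5. Involves strand 2? no. Count so far: 1
Gen 5: crossing 2x3. Involves strand 2? yes. Count so far: 2
Gen 6: crossing 2x5. Involves strand 2? yes. Count so far: 3
Gen 7: crossing 5x2. Involves strand 2? yes. Count so far: 4
Gen 8: crossing 3x2. Involves strand 2? yes. Count so far: 5

Answer: 5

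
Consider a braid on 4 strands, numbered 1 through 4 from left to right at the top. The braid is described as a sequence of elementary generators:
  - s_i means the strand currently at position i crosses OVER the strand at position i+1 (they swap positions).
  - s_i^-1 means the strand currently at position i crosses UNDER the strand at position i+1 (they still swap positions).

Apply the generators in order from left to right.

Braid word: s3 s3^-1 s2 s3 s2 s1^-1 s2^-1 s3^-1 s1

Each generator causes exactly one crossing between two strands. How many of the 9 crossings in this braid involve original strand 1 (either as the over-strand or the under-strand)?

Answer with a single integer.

Answer: 3

Derivation:
Gen 1: crossing 3x4. Involves strand 1? no. Count so far: 0
Gen 2: crossing 4x3. Involves strand 1? no. Count so far: 0
Gen 3: crossing 2x3. Involves strand 1? no. Count so far: 0
Gen 4: crossing 2x4. Involves strand 1? no. Count so far: 0
Gen 5: crossing 3x4. Involves strand 1? no. Count so far: 0
Gen 6: crossing 1x4. Involves strand 1? yes. Count so far: 1
Gen 7: crossing 1x3. Involves strand 1? yes. Count so far: 2
Gen 8: crossing 1x2. Involves strand 1? yes. Count so far: 3
Gen 9: crossing 4x3. Involves strand 1? no. Count so far: 3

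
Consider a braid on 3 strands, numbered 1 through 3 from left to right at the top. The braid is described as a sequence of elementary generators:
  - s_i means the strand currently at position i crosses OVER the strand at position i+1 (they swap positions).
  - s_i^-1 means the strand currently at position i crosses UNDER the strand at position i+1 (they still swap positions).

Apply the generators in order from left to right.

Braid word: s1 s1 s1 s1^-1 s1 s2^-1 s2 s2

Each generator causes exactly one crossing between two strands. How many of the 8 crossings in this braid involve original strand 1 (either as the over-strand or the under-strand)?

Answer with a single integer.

Gen 1: crossing 1x2. Involves strand 1? yes. Count so far: 1
Gen 2: crossing 2x1. Involves strand 1? yes. Count so far: 2
Gen 3: crossing 1x2. Involves strand 1? yes. Count so far: 3
Gen 4: crossing 2x1. Involves strand 1? yes. Count so far: 4
Gen 5: crossing 1x2. Involves strand 1? yes. Count so far: 5
Gen 6: crossing 1x3. Involves strand 1? yes. Count so far: 6
Gen 7: crossing 3x1. Involves strand 1? yes. Count so far: 7
Gen 8: crossing 1x3. Involves strand 1? yes. Count so far: 8

Answer: 8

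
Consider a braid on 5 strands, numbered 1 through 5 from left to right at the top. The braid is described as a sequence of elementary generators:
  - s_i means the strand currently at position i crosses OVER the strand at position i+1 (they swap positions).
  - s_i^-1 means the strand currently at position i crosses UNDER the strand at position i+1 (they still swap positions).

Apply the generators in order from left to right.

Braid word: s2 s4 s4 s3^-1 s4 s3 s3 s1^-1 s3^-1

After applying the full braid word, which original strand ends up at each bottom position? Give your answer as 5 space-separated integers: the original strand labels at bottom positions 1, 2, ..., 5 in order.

Answer: 3 1 5 4 2

Derivation:
Gen 1 (s2): strand 2 crosses over strand 3. Perm now: [1 3 2 4 5]
Gen 2 (s4): strand 4 crosses over strand 5. Perm now: [1 3 2 5 4]
Gen 3 (s4): strand 5 crosses over strand 4. Perm now: [1 3 2 4 5]
Gen 4 (s3^-1): strand 2 crosses under strand 4. Perm now: [1 3 4 2 5]
Gen 5 (s4): strand 2 crosses over strand 5. Perm now: [1 3 4 5 2]
Gen 6 (s3): strand 4 crosses over strand 5. Perm now: [1 3 5 4 2]
Gen 7 (s3): strand 5 crosses over strand 4. Perm now: [1 3 4 5 2]
Gen 8 (s1^-1): strand 1 crosses under strand 3. Perm now: [3 1 4 5 2]
Gen 9 (s3^-1): strand 4 crosses under strand 5. Perm now: [3 1 5 4 2]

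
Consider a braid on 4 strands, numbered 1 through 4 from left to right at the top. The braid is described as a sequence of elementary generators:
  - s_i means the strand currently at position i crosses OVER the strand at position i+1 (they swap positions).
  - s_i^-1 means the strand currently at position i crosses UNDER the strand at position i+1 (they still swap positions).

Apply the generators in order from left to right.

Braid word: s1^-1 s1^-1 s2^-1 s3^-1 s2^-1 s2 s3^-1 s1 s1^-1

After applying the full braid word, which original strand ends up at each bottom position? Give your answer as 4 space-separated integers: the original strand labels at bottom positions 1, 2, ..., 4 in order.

Answer: 1 3 2 4

Derivation:
Gen 1 (s1^-1): strand 1 crosses under strand 2. Perm now: [2 1 3 4]
Gen 2 (s1^-1): strand 2 crosses under strand 1. Perm now: [1 2 3 4]
Gen 3 (s2^-1): strand 2 crosses under strand 3. Perm now: [1 3 2 4]
Gen 4 (s3^-1): strand 2 crosses under strand 4. Perm now: [1 3 4 2]
Gen 5 (s2^-1): strand 3 crosses under strand 4. Perm now: [1 4 3 2]
Gen 6 (s2): strand 4 crosses over strand 3. Perm now: [1 3 4 2]
Gen 7 (s3^-1): strand 4 crosses under strand 2. Perm now: [1 3 2 4]
Gen 8 (s1): strand 1 crosses over strand 3. Perm now: [3 1 2 4]
Gen 9 (s1^-1): strand 3 crosses under strand 1. Perm now: [1 3 2 4]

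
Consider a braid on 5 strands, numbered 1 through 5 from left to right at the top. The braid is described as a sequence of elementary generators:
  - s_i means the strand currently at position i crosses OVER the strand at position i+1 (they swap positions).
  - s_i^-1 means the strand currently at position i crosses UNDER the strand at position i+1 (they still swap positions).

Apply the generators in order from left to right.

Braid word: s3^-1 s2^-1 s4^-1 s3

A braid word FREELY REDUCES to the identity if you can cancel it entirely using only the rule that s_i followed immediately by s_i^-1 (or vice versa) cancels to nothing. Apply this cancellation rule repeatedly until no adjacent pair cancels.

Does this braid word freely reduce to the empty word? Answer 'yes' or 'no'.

Answer: no

Derivation:
Gen 1 (s3^-1): push. Stack: [s3^-1]
Gen 2 (s2^-1): push. Stack: [s3^-1 s2^-1]
Gen 3 (s4^-1): push. Stack: [s3^-1 s2^-1 s4^-1]
Gen 4 (s3): push. Stack: [s3^-1 s2^-1 s4^-1 s3]
Reduced word: s3^-1 s2^-1 s4^-1 s3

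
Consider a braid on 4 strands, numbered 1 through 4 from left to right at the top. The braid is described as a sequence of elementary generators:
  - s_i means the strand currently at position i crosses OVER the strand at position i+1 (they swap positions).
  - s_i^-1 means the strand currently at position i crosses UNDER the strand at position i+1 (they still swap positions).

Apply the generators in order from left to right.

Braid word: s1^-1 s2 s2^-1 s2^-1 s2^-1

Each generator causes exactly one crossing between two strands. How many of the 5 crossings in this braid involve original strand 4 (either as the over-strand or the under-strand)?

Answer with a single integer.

Gen 1: crossing 1x2. Involves strand 4? no. Count so far: 0
Gen 2: crossing 1x3. Involves strand 4? no. Count so far: 0
Gen 3: crossing 3x1. Involves strand 4? no. Count so far: 0
Gen 4: crossing 1x3. Involves strand 4? no. Count so far: 0
Gen 5: crossing 3x1. Involves strand 4? no. Count so far: 0

Answer: 0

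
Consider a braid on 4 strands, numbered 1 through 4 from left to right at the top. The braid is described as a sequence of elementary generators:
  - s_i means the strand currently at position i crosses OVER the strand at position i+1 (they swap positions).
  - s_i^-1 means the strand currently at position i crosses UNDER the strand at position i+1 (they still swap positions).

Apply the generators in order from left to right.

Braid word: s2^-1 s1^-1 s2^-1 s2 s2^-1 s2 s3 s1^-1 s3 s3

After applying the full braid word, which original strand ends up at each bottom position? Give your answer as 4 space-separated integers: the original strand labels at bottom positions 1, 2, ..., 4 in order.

Gen 1 (s2^-1): strand 2 crosses under strand 3. Perm now: [1 3 2 4]
Gen 2 (s1^-1): strand 1 crosses under strand 3. Perm now: [3 1 2 4]
Gen 3 (s2^-1): strand 1 crosses under strand 2. Perm now: [3 2 1 4]
Gen 4 (s2): strand 2 crosses over strand 1. Perm now: [3 1 2 4]
Gen 5 (s2^-1): strand 1 crosses under strand 2. Perm now: [3 2 1 4]
Gen 6 (s2): strand 2 crosses over strand 1. Perm now: [3 1 2 4]
Gen 7 (s3): strand 2 crosses over strand 4. Perm now: [3 1 4 2]
Gen 8 (s1^-1): strand 3 crosses under strand 1. Perm now: [1 3 4 2]
Gen 9 (s3): strand 4 crosses over strand 2. Perm now: [1 3 2 4]
Gen 10 (s3): strand 2 crosses over strand 4. Perm now: [1 3 4 2]

Answer: 1 3 4 2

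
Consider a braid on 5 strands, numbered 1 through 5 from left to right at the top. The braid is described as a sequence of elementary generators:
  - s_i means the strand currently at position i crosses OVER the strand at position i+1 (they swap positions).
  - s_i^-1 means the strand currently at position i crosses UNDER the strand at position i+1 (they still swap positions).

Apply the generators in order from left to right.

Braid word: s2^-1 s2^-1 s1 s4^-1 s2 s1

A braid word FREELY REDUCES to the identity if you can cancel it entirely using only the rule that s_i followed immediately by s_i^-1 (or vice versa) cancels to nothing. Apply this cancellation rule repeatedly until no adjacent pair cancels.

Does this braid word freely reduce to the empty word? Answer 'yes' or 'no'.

Answer: no

Derivation:
Gen 1 (s2^-1): push. Stack: [s2^-1]
Gen 2 (s2^-1): push. Stack: [s2^-1 s2^-1]
Gen 3 (s1): push. Stack: [s2^-1 s2^-1 s1]
Gen 4 (s4^-1): push. Stack: [s2^-1 s2^-1 s1 s4^-1]
Gen 5 (s2): push. Stack: [s2^-1 s2^-1 s1 s4^-1 s2]
Gen 6 (s1): push. Stack: [s2^-1 s2^-1 s1 s4^-1 s2 s1]
Reduced word: s2^-1 s2^-1 s1 s4^-1 s2 s1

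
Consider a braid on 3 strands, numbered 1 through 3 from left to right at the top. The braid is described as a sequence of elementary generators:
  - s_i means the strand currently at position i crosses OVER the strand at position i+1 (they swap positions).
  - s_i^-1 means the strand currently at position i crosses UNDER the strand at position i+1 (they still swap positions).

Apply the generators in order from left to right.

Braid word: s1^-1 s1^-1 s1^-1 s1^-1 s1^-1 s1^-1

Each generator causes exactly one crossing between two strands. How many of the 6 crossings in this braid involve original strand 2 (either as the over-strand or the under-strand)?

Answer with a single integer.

Answer: 6

Derivation:
Gen 1: crossing 1x2. Involves strand 2? yes. Count so far: 1
Gen 2: crossing 2x1. Involves strand 2? yes. Count so far: 2
Gen 3: crossing 1x2. Involves strand 2? yes. Count so far: 3
Gen 4: crossing 2x1. Involves strand 2? yes. Count so far: 4
Gen 5: crossing 1x2. Involves strand 2? yes. Count so far: 5
Gen 6: crossing 2x1. Involves strand 2? yes. Count so far: 6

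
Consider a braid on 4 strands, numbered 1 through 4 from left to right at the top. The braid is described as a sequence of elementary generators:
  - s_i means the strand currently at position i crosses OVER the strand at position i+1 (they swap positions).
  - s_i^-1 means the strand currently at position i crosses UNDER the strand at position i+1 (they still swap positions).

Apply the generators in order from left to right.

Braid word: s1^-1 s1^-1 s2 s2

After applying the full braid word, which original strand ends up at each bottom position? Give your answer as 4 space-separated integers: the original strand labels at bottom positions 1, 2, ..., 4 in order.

Answer: 1 2 3 4

Derivation:
Gen 1 (s1^-1): strand 1 crosses under strand 2. Perm now: [2 1 3 4]
Gen 2 (s1^-1): strand 2 crosses under strand 1. Perm now: [1 2 3 4]
Gen 3 (s2): strand 2 crosses over strand 3. Perm now: [1 3 2 4]
Gen 4 (s2): strand 3 crosses over strand 2. Perm now: [1 2 3 4]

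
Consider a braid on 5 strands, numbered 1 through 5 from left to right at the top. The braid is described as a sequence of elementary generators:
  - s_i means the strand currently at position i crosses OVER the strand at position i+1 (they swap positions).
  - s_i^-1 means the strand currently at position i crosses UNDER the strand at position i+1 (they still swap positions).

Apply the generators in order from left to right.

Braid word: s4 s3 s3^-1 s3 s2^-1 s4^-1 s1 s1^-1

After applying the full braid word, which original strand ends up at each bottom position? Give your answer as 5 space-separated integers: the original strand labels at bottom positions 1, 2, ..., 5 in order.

Answer: 1 5 2 4 3

Derivation:
Gen 1 (s4): strand 4 crosses over strand 5. Perm now: [1 2 3 5 4]
Gen 2 (s3): strand 3 crosses over strand 5. Perm now: [1 2 5 3 4]
Gen 3 (s3^-1): strand 5 crosses under strand 3. Perm now: [1 2 3 5 4]
Gen 4 (s3): strand 3 crosses over strand 5. Perm now: [1 2 5 3 4]
Gen 5 (s2^-1): strand 2 crosses under strand 5. Perm now: [1 5 2 3 4]
Gen 6 (s4^-1): strand 3 crosses under strand 4. Perm now: [1 5 2 4 3]
Gen 7 (s1): strand 1 crosses over strand 5. Perm now: [5 1 2 4 3]
Gen 8 (s1^-1): strand 5 crosses under strand 1. Perm now: [1 5 2 4 3]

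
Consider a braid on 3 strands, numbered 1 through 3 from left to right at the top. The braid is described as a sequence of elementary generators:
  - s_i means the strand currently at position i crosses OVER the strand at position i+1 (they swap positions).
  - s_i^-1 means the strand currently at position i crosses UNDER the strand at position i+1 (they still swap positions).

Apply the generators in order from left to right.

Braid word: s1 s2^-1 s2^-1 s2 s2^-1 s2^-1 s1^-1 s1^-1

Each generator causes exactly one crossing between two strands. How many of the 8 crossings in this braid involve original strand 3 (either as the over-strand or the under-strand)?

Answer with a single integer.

Gen 1: crossing 1x2. Involves strand 3? no. Count so far: 0
Gen 2: crossing 1x3. Involves strand 3? yes. Count so far: 1
Gen 3: crossing 3x1. Involves strand 3? yes. Count so far: 2
Gen 4: crossing 1x3. Involves strand 3? yes. Count so far: 3
Gen 5: crossing 3x1. Involves strand 3? yes. Count so far: 4
Gen 6: crossing 1x3. Involves strand 3? yes. Count so far: 5
Gen 7: crossing 2x3. Involves strand 3? yes. Count so far: 6
Gen 8: crossing 3x2. Involves strand 3? yes. Count so far: 7

Answer: 7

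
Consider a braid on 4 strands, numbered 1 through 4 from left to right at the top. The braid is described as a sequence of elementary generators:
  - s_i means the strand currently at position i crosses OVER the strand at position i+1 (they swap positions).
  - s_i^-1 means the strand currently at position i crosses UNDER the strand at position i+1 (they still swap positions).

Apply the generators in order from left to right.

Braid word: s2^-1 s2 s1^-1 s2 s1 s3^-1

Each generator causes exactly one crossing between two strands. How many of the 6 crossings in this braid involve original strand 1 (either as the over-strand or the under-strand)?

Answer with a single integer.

Gen 1: crossing 2x3. Involves strand 1? no. Count so far: 0
Gen 2: crossing 3x2. Involves strand 1? no. Count so far: 0
Gen 3: crossing 1x2. Involves strand 1? yes. Count so far: 1
Gen 4: crossing 1x3. Involves strand 1? yes. Count so far: 2
Gen 5: crossing 2x3. Involves strand 1? no. Count so far: 2
Gen 6: crossing 1x4. Involves strand 1? yes. Count so far: 3

Answer: 3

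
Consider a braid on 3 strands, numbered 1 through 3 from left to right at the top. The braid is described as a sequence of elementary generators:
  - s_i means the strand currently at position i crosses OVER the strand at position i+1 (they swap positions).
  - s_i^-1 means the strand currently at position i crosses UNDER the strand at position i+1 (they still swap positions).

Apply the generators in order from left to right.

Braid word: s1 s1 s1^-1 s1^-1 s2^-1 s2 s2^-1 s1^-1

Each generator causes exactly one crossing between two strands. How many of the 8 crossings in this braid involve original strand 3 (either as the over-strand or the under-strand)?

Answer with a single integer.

Gen 1: crossing 1x2. Involves strand 3? no. Count so far: 0
Gen 2: crossing 2x1. Involves strand 3? no. Count so far: 0
Gen 3: crossing 1x2. Involves strand 3? no. Count so far: 0
Gen 4: crossing 2x1. Involves strand 3? no. Count so far: 0
Gen 5: crossing 2x3. Involves strand 3? yes. Count so far: 1
Gen 6: crossing 3x2. Involves strand 3? yes. Count so far: 2
Gen 7: crossing 2x3. Involves strand 3? yes. Count so far: 3
Gen 8: crossing 1x3. Involves strand 3? yes. Count so far: 4

Answer: 4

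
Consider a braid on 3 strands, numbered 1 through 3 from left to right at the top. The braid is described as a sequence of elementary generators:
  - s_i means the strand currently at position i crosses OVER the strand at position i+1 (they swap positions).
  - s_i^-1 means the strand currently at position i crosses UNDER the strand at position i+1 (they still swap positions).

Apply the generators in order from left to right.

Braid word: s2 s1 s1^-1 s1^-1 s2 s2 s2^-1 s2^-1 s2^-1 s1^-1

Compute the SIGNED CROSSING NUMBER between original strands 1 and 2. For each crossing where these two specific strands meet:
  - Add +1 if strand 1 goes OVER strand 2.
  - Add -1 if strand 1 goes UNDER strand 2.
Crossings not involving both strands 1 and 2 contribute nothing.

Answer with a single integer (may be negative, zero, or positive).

Answer: -1

Derivation:
Gen 1: crossing 2x3. Both 1&2? no. Sum: 0
Gen 2: crossing 1x3. Both 1&2? no. Sum: 0
Gen 3: crossing 3x1. Both 1&2? no. Sum: 0
Gen 4: crossing 1x3. Both 1&2? no. Sum: 0
Gen 5: 1 over 2. Both 1&2? yes. Contrib: +1. Sum: 1
Gen 6: 2 over 1. Both 1&2? yes. Contrib: -1. Sum: 0
Gen 7: 1 under 2. Both 1&2? yes. Contrib: -1. Sum: -1
Gen 8: 2 under 1. Both 1&2? yes. Contrib: +1. Sum: 0
Gen 9: 1 under 2. Both 1&2? yes. Contrib: -1. Sum: -1
Gen 10: crossing 3x2. Both 1&2? no. Sum: -1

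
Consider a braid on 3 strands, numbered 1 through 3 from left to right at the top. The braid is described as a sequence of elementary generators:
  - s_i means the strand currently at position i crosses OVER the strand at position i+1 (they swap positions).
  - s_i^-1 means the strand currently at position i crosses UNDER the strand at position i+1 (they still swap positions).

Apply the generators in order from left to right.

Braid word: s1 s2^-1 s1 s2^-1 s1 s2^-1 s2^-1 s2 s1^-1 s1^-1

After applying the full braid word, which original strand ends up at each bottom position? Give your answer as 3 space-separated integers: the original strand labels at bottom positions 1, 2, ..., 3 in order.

Gen 1 (s1): strand 1 crosses over strand 2. Perm now: [2 1 3]
Gen 2 (s2^-1): strand 1 crosses under strand 3. Perm now: [2 3 1]
Gen 3 (s1): strand 2 crosses over strand 3. Perm now: [3 2 1]
Gen 4 (s2^-1): strand 2 crosses under strand 1. Perm now: [3 1 2]
Gen 5 (s1): strand 3 crosses over strand 1. Perm now: [1 3 2]
Gen 6 (s2^-1): strand 3 crosses under strand 2. Perm now: [1 2 3]
Gen 7 (s2^-1): strand 2 crosses under strand 3. Perm now: [1 3 2]
Gen 8 (s2): strand 3 crosses over strand 2. Perm now: [1 2 3]
Gen 9 (s1^-1): strand 1 crosses under strand 2. Perm now: [2 1 3]
Gen 10 (s1^-1): strand 2 crosses under strand 1. Perm now: [1 2 3]

Answer: 1 2 3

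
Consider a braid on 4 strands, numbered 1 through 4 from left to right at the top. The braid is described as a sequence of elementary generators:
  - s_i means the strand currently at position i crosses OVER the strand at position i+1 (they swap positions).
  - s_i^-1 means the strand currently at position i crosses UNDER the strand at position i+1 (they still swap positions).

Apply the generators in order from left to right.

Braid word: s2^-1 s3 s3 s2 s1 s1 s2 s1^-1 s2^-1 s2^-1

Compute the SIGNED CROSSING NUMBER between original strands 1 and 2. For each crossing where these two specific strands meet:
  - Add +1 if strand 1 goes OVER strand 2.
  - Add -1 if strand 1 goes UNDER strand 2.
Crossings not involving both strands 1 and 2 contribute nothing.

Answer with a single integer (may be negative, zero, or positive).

Gen 1: crossing 2x3. Both 1&2? no. Sum: 0
Gen 2: crossing 2x4. Both 1&2? no. Sum: 0
Gen 3: crossing 4x2. Both 1&2? no. Sum: 0
Gen 4: crossing 3x2. Both 1&2? no. Sum: 0
Gen 5: 1 over 2. Both 1&2? yes. Contrib: +1. Sum: 1
Gen 6: 2 over 1. Both 1&2? yes. Contrib: -1. Sum: 0
Gen 7: crossing 2x3. Both 1&2? no. Sum: 0
Gen 8: crossing 1x3. Both 1&2? no. Sum: 0
Gen 9: 1 under 2. Both 1&2? yes. Contrib: -1. Sum: -1
Gen 10: 2 under 1. Both 1&2? yes. Contrib: +1. Sum: 0

Answer: 0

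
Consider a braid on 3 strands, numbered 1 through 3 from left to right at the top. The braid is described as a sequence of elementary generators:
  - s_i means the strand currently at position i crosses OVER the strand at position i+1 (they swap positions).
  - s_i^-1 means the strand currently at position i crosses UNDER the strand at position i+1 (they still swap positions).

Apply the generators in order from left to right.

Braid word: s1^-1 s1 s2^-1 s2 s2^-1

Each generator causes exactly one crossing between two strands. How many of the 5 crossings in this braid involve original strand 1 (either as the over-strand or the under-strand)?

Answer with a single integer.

Gen 1: crossing 1x2. Involves strand 1? yes. Count so far: 1
Gen 2: crossing 2x1. Involves strand 1? yes. Count so far: 2
Gen 3: crossing 2x3. Involves strand 1? no. Count so far: 2
Gen 4: crossing 3x2. Involves strand 1? no. Count so far: 2
Gen 5: crossing 2x3. Involves strand 1? no. Count so far: 2

Answer: 2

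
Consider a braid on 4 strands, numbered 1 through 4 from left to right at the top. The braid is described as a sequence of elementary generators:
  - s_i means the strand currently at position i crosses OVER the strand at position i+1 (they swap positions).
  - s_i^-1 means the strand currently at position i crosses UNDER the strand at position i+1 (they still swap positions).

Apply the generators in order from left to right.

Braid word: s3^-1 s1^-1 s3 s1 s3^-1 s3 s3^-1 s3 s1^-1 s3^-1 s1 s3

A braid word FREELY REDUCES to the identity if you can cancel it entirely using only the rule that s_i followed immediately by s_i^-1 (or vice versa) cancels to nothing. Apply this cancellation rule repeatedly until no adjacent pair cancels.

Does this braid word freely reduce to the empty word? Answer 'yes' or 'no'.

Answer: yes

Derivation:
Gen 1 (s3^-1): push. Stack: [s3^-1]
Gen 2 (s1^-1): push. Stack: [s3^-1 s1^-1]
Gen 3 (s3): push. Stack: [s3^-1 s1^-1 s3]
Gen 4 (s1): push. Stack: [s3^-1 s1^-1 s3 s1]
Gen 5 (s3^-1): push. Stack: [s3^-1 s1^-1 s3 s1 s3^-1]
Gen 6 (s3): cancels prior s3^-1. Stack: [s3^-1 s1^-1 s3 s1]
Gen 7 (s3^-1): push. Stack: [s3^-1 s1^-1 s3 s1 s3^-1]
Gen 8 (s3): cancels prior s3^-1. Stack: [s3^-1 s1^-1 s3 s1]
Gen 9 (s1^-1): cancels prior s1. Stack: [s3^-1 s1^-1 s3]
Gen 10 (s3^-1): cancels prior s3. Stack: [s3^-1 s1^-1]
Gen 11 (s1): cancels prior s1^-1. Stack: [s3^-1]
Gen 12 (s3): cancels prior s3^-1. Stack: []
Reduced word: (empty)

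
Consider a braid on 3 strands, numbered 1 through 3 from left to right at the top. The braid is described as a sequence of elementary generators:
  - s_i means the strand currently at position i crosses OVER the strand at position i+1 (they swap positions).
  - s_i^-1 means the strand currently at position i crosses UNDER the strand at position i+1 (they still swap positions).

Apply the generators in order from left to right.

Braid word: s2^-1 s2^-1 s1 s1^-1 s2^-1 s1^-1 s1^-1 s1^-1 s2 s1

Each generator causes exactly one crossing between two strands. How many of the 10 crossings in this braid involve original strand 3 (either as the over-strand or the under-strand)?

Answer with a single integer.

Gen 1: crossing 2x3. Involves strand 3? yes. Count so far: 1
Gen 2: crossing 3x2. Involves strand 3? yes. Count so far: 2
Gen 3: crossing 1x2. Involves strand 3? no. Count so far: 2
Gen 4: crossing 2x1. Involves strand 3? no. Count so far: 2
Gen 5: crossing 2x3. Involves strand 3? yes. Count so far: 3
Gen 6: crossing 1x3. Involves strand 3? yes. Count so far: 4
Gen 7: crossing 3x1. Involves strand 3? yes. Count so far: 5
Gen 8: crossing 1x3. Involves strand 3? yes. Count so far: 6
Gen 9: crossing 1x2. Involves strand 3? no. Count so far: 6
Gen 10: crossing 3x2. Involves strand 3? yes. Count so far: 7

Answer: 7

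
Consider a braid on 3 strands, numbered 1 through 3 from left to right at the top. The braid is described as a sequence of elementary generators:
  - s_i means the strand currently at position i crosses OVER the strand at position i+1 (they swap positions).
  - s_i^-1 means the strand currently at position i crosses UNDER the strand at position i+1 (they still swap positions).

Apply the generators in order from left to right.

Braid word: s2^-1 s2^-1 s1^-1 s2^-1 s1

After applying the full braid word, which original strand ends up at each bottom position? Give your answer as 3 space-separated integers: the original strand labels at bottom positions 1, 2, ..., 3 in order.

Answer: 3 2 1

Derivation:
Gen 1 (s2^-1): strand 2 crosses under strand 3. Perm now: [1 3 2]
Gen 2 (s2^-1): strand 3 crosses under strand 2. Perm now: [1 2 3]
Gen 3 (s1^-1): strand 1 crosses under strand 2. Perm now: [2 1 3]
Gen 4 (s2^-1): strand 1 crosses under strand 3. Perm now: [2 3 1]
Gen 5 (s1): strand 2 crosses over strand 3. Perm now: [3 2 1]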